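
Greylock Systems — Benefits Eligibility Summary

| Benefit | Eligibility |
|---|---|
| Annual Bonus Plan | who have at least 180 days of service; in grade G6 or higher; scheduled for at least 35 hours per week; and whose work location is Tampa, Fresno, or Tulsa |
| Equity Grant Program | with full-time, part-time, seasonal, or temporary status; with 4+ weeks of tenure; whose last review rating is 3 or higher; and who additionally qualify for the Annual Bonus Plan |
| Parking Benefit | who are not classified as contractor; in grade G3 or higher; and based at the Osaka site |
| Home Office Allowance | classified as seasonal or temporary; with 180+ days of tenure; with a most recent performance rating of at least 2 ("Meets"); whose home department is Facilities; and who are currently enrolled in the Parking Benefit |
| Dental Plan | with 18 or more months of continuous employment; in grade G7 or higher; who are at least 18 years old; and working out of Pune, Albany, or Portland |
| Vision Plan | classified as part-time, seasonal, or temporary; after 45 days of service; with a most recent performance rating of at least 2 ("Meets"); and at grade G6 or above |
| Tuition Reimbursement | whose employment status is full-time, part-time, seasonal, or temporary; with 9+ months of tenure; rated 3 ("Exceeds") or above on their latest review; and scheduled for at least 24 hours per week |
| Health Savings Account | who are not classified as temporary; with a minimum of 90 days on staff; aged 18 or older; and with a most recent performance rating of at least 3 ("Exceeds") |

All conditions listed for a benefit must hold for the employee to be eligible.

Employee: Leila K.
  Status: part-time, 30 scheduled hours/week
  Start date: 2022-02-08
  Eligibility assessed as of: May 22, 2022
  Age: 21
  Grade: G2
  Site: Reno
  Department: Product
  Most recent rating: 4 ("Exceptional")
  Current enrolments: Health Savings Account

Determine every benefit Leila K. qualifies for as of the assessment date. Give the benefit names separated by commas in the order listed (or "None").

Health Savings Account

Service from 2022-02-08 to May 22, 2022: 103 days.
Annual Bonus Plan — service 103 days < 180 days ✗ → not eligible.
Equity Grant Program — status part-time ✓; service 103 days ≥ 4 weeks (≈28 days) ✓; rating 4 ≥ 3 ✓; not eligible for Annual Bonus Plan ✗ → not eligible.
Parking Benefit — status part-time ✓ (not excluded); grade G2 < G3 ✗ → not eligible.
Home Office Allowance — status part-time ✗ (requires seasonal or temporary) → not eligible.
Dental Plan — service 103 days < 18 months (≈540 days) ✗ → not eligible.
Vision Plan — status part-time ✓; service 103 days ≥ 45 days ✓; rating 4 ≥ 2 ✓; grade G2 < G6 ✗ → not eligible.
Tuition Reimbursement — status part-time ✓; service 103 days < 9 months (≈270 days) ✗ → not eligible.
Health Savings Account — status part-time ✓ (not excluded); service 103 days ≥ 90 days ✓; age 21 ≥ 18 ✓; rating 4 ≥ 3 ✓ → eligible.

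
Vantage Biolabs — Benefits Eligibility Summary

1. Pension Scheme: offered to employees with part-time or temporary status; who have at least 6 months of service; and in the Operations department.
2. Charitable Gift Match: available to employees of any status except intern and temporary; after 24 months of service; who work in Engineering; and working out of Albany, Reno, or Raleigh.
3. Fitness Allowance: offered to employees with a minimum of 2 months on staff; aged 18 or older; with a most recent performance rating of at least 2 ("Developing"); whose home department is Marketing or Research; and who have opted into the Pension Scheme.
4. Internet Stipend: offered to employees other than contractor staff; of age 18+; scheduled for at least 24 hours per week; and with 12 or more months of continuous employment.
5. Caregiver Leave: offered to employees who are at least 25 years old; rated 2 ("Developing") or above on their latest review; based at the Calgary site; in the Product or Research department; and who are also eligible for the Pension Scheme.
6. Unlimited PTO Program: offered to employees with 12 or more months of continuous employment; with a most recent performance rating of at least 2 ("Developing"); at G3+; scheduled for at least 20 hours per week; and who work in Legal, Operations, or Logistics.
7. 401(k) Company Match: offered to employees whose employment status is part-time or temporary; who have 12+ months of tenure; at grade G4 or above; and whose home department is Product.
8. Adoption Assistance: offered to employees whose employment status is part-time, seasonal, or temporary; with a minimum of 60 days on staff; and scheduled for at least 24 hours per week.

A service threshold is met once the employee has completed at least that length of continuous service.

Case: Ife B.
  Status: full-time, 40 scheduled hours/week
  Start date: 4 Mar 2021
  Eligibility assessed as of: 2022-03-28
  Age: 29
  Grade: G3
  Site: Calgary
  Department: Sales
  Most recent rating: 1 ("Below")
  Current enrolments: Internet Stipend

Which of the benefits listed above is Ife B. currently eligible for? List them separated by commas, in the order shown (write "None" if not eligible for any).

Service from 4 Mar 2021 to 2022-03-28: 389 days.
Pension Scheme — status full-time ✗ (requires part-time or temporary) → not eligible.
Charitable Gift Match — status full-time ✓ (not excluded); service 389 days < 24 months (≈720 days) ✗ → not eligible.
Fitness Allowance — service 389 days ≥ 2 months (≈60 days) ✓; age 29 ≥ 18 ✓; rating 1 < 2 ✗ → not eligible.
Internet Stipend — status full-time ✓ (not excluded); age 29 ≥ 18 ✓; 40 hrs/wk ≥ 24 ✓; service 389 days ≥ 12 months (≈360 days) ✓ → eligible.
Caregiver Leave — age 29 ≥ 25 ✓; rating 1 < 2 ✗ → not eligible.
Unlimited PTO Program — service 389 days ≥ 12 months (≈360 days) ✓; rating 1 < 2 ✗ → not eligible.
401(k) Company Match — status full-time ✗ (requires part-time or temporary) → not eligible.
Adoption Assistance — status full-time ✗ (requires part-time, seasonal, or temporary) → not eligible.

Internet Stipend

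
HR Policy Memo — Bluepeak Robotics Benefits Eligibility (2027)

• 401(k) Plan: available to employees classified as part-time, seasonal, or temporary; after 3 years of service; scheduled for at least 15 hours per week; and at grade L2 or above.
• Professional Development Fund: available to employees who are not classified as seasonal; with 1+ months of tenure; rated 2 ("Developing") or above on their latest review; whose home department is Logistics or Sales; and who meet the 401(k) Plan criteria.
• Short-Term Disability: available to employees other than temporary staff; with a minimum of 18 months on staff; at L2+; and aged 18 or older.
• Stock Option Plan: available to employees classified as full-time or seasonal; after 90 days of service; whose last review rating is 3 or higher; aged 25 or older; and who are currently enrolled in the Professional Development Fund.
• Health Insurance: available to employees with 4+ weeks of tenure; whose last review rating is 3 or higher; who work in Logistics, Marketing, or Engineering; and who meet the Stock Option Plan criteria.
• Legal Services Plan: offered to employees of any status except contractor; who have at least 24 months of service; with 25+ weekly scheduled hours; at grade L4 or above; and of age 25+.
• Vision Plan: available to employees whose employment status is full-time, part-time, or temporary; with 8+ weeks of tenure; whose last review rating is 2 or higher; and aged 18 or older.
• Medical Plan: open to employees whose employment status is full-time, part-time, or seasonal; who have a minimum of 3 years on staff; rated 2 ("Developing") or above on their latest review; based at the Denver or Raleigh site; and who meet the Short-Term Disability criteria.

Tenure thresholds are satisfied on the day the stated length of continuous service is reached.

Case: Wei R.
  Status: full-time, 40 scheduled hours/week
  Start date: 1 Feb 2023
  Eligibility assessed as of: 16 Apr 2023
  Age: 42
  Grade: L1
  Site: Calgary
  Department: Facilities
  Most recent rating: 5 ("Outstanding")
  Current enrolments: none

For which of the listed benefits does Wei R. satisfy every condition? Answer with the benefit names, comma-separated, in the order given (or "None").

Vision Plan

Service from 1 Feb 2023 to 16 Apr 2023: 74 days.
401(k) Plan — status full-time ✗ (requires part-time, seasonal, or temporary) → not eligible.
Professional Development Fund — status full-time ✓ (not excluded); service 74 days ≥ 1 month (≈30 days) ✓; rating 5 ≥ 2 ✓; dept Facilities ✗ → not eligible.
Short-Term Disability — status full-time ✓ (not excluded); service 74 days < 18 months (≈540 days) ✗ → not eligible.
Stock Option Plan — status full-time ✓; service 74 days < 90 days ✗ → not eligible.
Health Insurance — service 74 days ≥ 4 weeks (≈28 days) ✓; rating 5 ≥ 3 ✓; dept Facilities ✗ → not eligible.
Legal Services Plan — status full-time ✓ (not excluded); service 74 days < 24 months (≈720 days) ✗ → not eligible.
Vision Plan — status full-time ✓; service 74 days ≥ 8 weeks (≈56 days) ✓; rating 5 ≥ 2 ✓; age 42 ≥ 18 ✓ → eligible.
Medical Plan — status full-time ✓; service 74 days < 3 years (≈1095 days) ✗ → not eligible.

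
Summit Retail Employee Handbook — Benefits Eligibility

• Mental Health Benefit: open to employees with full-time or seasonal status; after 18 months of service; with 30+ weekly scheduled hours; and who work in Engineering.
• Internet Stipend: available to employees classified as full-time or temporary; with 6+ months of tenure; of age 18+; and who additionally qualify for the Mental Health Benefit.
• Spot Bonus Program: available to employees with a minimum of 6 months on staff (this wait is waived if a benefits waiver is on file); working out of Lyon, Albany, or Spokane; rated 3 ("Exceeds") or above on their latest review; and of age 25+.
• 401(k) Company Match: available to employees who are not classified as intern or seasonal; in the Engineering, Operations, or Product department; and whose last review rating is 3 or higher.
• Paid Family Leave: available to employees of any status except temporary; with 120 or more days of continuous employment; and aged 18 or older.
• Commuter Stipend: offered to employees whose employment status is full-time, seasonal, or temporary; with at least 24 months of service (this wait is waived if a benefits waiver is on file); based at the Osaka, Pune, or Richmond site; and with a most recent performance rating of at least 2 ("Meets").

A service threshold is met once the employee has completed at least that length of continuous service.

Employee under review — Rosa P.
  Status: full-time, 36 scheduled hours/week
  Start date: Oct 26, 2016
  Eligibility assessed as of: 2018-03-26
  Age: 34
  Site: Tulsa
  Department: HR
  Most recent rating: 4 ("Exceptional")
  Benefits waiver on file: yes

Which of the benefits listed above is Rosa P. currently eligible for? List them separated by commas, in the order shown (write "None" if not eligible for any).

Paid Family Leave

Service from Oct 26, 2016 to 2018-03-26: 516 days.
Mental Health Benefit — status full-time ✓; service 516 days < 18 months (≈540 days) ✗ → not eligible.
Internet Stipend — status full-time ✓; service 516 days ≥ 6 months (≈180 days) ✓; age 34 ≥ 18 ✓; not eligible for Mental Health Benefit ✗ → not eligible.
Spot Bonus Program — benefits waiver on file ✓; site Tulsa ✗ (not Lyon, Albany, or Spokane) → not eligible.
401(k) Company Match — status full-time ✓ (not excluded); dept HR ✗ → not eligible.
Paid Family Leave — status full-time ✓ (not excluded); service 516 days ≥ 120 days ✓; age 34 ≥ 18 ✓ → eligible.
Commuter Stipend — status full-time ✓; benefits waiver on file ✓; site Tulsa ✗ (not Osaka, Pune, or Richmond) → not eligible.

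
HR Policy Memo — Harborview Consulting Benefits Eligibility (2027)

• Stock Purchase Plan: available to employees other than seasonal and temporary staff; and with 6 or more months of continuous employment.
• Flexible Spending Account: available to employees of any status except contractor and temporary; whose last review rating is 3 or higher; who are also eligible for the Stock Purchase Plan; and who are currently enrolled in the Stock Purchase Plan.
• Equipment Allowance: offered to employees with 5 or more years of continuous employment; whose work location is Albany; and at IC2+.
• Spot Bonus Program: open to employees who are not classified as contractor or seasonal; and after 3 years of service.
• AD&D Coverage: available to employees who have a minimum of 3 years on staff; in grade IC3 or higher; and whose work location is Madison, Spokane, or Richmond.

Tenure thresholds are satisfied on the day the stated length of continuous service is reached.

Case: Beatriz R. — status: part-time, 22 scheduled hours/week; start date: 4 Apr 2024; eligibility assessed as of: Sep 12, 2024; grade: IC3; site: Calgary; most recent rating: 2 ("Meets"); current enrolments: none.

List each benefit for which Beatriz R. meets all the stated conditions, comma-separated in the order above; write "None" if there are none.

Service from 4 Apr 2024 to Sep 12, 2024: 161 days.
Stock Purchase Plan — status part-time ✓ (not excluded); service 161 days < 6 months (≈180 days) ✗ → not eligible.
Flexible Spending Account — status part-time ✓ (not excluded); rating 2 < 3 ✗ → not eligible.
Equipment Allowance — service 161 days < 5 years (≈1825 days) ✗ → not eligible.
Spot Bonus Program — status part-time ✓ (not excluded); service 161 days < 3 years (≈1095 days) ✗ → not eligible.
AD&D Coverage — service 161 days < 3 years (≈1095 days) ✗ → not eligible.

None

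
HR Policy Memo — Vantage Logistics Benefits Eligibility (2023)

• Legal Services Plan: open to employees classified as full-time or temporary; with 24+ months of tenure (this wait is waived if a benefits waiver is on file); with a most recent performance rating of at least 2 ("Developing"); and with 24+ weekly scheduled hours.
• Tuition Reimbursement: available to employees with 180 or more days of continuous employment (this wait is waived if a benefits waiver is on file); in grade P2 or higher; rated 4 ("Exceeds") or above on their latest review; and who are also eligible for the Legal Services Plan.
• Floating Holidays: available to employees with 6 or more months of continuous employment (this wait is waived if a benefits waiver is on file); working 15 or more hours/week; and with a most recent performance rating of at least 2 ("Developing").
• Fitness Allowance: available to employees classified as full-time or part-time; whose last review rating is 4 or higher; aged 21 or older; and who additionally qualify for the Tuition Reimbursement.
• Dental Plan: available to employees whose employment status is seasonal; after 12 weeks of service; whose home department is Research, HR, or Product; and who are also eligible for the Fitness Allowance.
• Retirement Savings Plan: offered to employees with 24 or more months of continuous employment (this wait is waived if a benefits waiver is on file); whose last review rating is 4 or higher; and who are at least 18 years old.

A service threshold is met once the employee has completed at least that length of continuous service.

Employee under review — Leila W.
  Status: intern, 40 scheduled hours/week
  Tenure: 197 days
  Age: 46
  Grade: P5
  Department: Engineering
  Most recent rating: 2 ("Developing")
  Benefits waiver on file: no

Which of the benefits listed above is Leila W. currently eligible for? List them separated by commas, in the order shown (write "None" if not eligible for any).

Legal Services Plan — status intern ✗ (requires full-time or temporary) → not eligible.
Tuition Reimbursement — no waiver, service 197 days ≥ 180 days ✓; grade P5 ≥ P2 ✓; rating 2 < 4 ✗ → not eligible.
Floating Holidays — no waiver, service 197 days ≥ 6 months (≈180 days) ✓; 40 hrs/wk ≥ 15 ✓; rating 2 ≥ 2 ✓ → eligible.
Fitness Allowance — status intern ✗ (requires full-time or part-time) → not eligible.
Dental Plan — status intern ✗ (requires seasonal) → not eligible.
Retirement Savings Plan — no waiver, service 197 days < 24 months (≈720 days) ✗ → not eligible.

Floating Holidays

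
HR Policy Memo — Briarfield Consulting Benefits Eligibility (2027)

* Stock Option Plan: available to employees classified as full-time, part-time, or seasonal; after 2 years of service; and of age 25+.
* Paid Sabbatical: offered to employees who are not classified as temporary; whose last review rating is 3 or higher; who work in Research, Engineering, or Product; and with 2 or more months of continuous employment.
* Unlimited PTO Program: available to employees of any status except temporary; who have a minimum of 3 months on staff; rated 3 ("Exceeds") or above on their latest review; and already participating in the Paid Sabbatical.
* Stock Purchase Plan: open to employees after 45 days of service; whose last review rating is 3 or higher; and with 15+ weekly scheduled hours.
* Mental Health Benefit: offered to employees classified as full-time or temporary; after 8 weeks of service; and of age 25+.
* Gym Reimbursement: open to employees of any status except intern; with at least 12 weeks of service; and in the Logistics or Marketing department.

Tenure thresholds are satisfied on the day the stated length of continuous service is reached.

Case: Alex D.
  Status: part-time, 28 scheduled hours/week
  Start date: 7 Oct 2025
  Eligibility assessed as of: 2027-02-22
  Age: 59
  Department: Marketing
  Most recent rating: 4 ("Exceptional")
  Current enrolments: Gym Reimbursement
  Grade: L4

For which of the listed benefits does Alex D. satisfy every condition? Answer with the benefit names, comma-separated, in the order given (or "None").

Service from 7 Oct 2025 to 2027-02-22: 503 days.
Stock Option Plan — status part-time ✓; service 503 days < 2 years (≈730 days) ✗ → not eligible.
Paid Sabbatical — status part-time ✓ (not excluded); rating 4 ≥ 3 ✓; dept Marketing ✗ → not eligible.
Unlimited PTO Program — status part-time ✓ (not excluded); service 503 days ≥ 3 months (≈90 days) ✓; rating 4 ≥ 3 ✓; not enrolled in Paid Sabbatical ✗ → not eligible.
Stock Purchase Plan — service 503 days ≥ 45 days ✓; rating 4 ≥ 3 ✓; 28 hrs/wk ≥ 15 ✓ → eligible.
Mental Health Benefit — status part-time ✗ (requires full-time or temporary) → not eligible.
Gym Reimbursement — status part-time ✓ (not excluded); service 503 days ≥ 12 weeks (≈84 days) ✓; dept Marketing ✓ → eligible.

Stock Purchase Plan, Gym Reimbursement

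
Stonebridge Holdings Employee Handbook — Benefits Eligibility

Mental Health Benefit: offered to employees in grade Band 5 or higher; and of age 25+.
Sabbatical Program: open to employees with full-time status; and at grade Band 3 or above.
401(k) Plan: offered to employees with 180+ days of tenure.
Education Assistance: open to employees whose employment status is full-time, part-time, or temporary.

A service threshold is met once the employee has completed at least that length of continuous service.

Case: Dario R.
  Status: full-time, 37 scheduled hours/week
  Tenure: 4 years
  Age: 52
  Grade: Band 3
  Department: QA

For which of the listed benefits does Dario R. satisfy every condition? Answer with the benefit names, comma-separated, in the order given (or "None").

Sabbatical Program, 401(k) Plan, Education Assistance

Mental Health Benefit — grade Band 3 < Band 5 ✗ → not eligible.
Sabbatical Program — status full-time ✓; grade Band 3 ≥ Band 3 ✓ → eligible.
401(k) Plan — service 4 years ≥ 180 days ✓ → eligible.
Education Assistance — status full-time ✓ → eligible.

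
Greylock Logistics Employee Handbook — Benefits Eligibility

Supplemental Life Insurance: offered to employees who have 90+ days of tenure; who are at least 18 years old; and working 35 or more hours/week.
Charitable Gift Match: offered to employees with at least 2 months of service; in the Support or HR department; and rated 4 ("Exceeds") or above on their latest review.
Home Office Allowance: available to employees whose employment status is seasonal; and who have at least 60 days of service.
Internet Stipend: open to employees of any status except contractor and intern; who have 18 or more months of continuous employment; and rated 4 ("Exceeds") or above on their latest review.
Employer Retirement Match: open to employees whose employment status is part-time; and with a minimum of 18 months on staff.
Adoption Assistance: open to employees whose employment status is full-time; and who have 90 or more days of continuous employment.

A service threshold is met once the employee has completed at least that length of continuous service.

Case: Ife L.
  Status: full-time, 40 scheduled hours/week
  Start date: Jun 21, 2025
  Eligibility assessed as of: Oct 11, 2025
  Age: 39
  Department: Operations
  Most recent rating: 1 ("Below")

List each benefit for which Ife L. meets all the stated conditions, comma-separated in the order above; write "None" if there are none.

Supplemental Life Insurance, Adoption Assistance

Service from Jun 21, 2025 to Oct 11, 2025: 112 days.
Supplemental Life Insurance — service 112 days ≥ 90 days ✓; age 39 ≥ 18 ✓; 40 hrs/wk ≥ 35 ✓ → eligible.
Charitable Gift Match — service 112 days ≥ 2 months (≈60 days) ✓; dept Operations ✗ → not eligible.
Home Office Allowance — status full-time ✗ (requires seasonal) → not eligible.
Internet Stipend — status full-time ✓ (not excluded); service 112 days < 18 months (≈540 days) ✗ → not eligible.
Employer Retirement Match — status full-time ✗ (requires part-time) → not eligible.
Adoption Assistance — status full-time ✓; service 112 days ≥ 90 days ✓ → eligible.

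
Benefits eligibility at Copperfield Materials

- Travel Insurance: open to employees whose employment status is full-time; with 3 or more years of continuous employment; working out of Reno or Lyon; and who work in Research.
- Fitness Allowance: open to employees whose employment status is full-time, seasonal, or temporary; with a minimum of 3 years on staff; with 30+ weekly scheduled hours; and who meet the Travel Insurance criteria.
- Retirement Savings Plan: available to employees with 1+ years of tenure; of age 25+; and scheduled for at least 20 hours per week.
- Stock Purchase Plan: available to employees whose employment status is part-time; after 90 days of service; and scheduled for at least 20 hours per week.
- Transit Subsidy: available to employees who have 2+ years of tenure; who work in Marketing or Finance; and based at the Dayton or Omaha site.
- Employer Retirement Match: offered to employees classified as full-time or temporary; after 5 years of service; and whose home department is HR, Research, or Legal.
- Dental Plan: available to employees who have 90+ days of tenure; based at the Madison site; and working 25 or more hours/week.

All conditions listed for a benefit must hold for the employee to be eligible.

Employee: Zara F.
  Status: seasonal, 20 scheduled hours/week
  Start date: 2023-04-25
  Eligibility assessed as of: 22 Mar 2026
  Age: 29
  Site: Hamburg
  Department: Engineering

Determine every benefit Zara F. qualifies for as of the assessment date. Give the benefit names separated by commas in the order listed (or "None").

Retirement Savings Plan

Service from 2023-04-25 to 22 Mar 2026: 1062 days.
Travel Insurance — status seasonal ✗ (requires full-time) → not eligible.
Fitness Allowance — status seasonal ✓; service 1062 days < 3 years (≈1095 days) ✗ → not eligible.
Retirement Savings Plan — service 1062 days ≥ 1 year (≈365 days) ✓; age 29 ≥ 25 ✓; 20 hrs/wk ≥ 20 ✓ → eligible.
Stock Purchase Plan — status seasonal ✗ (requires part-time) → not eligible.
Transit Subsidy — service 1062 days ≥ 2 years (≈730 days) ✓; dept Engineering ✗ → not eligible.
Employer Retirement Match — status seasonal ✗ (requires full-time or temporary) → not eligible.
Dental Plan — service 1062 days ≥ 90 days ✓; site Hamburg ✗ (not Madison) → not eligible.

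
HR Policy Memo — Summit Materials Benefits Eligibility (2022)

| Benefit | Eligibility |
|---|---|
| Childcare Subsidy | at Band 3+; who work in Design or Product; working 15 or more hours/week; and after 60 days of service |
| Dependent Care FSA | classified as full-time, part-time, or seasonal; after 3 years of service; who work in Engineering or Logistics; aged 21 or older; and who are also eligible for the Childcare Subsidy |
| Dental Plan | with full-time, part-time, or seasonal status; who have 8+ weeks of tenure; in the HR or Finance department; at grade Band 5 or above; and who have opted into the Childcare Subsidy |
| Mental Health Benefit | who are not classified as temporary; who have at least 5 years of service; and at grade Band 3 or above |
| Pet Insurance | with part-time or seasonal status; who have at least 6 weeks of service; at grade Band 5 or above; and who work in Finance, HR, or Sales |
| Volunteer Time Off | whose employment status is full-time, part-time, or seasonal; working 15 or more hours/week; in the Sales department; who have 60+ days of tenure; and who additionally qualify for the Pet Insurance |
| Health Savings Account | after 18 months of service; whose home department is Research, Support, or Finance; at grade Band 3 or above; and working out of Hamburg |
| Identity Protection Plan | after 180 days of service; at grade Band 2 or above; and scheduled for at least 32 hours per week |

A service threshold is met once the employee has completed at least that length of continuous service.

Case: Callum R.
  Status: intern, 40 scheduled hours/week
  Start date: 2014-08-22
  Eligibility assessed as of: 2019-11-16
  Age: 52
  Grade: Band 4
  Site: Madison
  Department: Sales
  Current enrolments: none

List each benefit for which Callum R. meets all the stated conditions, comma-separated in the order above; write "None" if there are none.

Service from 2014-08-22 to 2019-11-16: 1912 days.
Childcare Subsidy — grade Band 4 ≥ Band 3 ✓; dept Sales ✗ → not eligible.
Dependent Care FSA — status intern ✗ (requires full-time, part-time, or seasonal) → not eligible.
Dental Plan — status intern ✗ (requires full-time, part-time, or seasonal) → not eligible.
Mental Health Benefit — status intern ✓ (not excluded); service 1912 days ≥ 5 years (≈1825 days) ✓; grade Band 4 ≥ Band 3 ✓ → eligible.
Pet Insurance — status intern ✗ (requires part-time or seasonal) → not eligible.
Volunteer Time Off — status intern ✗ (requires full-time, part-time, or seasonal) → not eligible.
Health Savings Account — service 1912 days ≥ 18 months (≈540 days) ✓; dept Sales ✗ → not eligible.
Identity Protection Plan — service 1912 days ≥ 180 days ✓; grade Band 4 ≥ Band 2 ✓; 40 hrs/wk ≥ 32 ✓ → eligible.

Mental Health Benefit, Identity Protection Plan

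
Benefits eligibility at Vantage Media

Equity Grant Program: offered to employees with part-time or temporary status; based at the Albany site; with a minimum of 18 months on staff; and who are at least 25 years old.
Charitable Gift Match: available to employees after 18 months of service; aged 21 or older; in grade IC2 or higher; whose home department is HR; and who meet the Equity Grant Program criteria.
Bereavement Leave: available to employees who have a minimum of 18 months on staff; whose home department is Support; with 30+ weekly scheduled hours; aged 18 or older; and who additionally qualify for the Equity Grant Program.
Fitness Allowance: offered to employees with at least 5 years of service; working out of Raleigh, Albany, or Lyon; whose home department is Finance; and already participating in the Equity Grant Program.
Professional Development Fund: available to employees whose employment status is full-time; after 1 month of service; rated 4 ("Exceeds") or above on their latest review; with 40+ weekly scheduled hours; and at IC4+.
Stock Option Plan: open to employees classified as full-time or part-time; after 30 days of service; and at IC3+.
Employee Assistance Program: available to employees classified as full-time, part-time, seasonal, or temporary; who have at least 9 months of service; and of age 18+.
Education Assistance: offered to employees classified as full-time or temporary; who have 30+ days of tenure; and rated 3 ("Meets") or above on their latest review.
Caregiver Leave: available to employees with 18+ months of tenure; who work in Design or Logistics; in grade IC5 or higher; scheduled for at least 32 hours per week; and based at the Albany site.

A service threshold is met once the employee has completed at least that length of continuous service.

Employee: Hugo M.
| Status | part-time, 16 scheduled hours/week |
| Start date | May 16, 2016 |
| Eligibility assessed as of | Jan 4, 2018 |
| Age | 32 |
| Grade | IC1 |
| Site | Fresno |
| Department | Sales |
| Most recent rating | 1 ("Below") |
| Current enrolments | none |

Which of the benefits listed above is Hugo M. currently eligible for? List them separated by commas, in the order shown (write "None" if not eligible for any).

Service from May 16, 2016 to Jan 4, 2018: 598 days.
Equity Grant Program — status part-time ✓; site Fresno ✗ (not Albany) → not eligible.
Charitable Gift Match — service 598 days ≥ 18 months (≈540 days) ✓; age 32 ≥ 21 ✓; grade IC1 < IC2 ✗ → not eligible.
Bereavement Leave — service 598 days ≥ 18 months (≈540 days) ✓; dept Sales ✗ → not eligible.
Fitness Allowance — service 598 days < 5 years (≈1825 days) ✗ → not eligible.
Professional Development Fund — status part-time ✗ (requires full-time) → not eligible.
Stock Option Plan — status part-time ✓; service 598 days ≥ 30 days ✓; grade IC1 < IC3 ✗ → not eligible.
Employee Assistance Program — status part-time ✓; service 598 days ≥ 9 months (≈270 days) ✓; age 32 ≥ 18 ✓ → eligible.
Education Assistance — status part-time ✗ (requires full-time or temporary) → not eligible.
Caregiver Leave — service 598 days ≥ 18 months (≈540 days) ✓; dept Sales ✗ → not eligible.

Employee Assistance Program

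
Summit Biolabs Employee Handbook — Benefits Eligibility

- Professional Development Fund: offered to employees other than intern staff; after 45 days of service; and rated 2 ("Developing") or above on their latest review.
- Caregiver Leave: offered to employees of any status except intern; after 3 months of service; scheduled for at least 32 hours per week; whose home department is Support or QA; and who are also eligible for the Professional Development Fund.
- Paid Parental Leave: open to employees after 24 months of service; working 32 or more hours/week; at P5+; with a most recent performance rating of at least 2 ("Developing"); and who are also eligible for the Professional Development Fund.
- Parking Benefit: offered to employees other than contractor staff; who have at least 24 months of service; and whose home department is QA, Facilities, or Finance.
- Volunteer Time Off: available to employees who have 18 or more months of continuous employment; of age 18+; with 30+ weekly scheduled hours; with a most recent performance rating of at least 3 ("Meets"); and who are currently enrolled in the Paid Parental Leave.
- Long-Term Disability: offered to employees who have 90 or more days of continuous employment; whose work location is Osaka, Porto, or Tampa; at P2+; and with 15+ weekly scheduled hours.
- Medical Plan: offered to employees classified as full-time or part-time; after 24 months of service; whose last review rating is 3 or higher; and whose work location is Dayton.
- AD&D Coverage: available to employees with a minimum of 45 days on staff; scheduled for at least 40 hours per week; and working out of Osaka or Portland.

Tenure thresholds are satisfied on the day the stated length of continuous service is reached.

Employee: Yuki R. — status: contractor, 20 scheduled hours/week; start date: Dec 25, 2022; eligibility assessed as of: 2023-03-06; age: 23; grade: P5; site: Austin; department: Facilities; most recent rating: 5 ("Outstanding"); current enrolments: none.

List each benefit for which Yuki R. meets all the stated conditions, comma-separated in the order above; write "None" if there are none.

Service from Dec 25, 2022 to 2023-03-06: 71 days.
Professional Development Fund — status contractor ✓ (not excluded); service 71 days ≥ 45 days ✓; rating 5 ≥ 2 ✓ → eligible.
Caregiver Leave — status contractor ✓ (not excluded); service 71 days < 3 months (≈90 days) ✗ → not eligible.
Paid Parental Leave — service 71 days < 24 months (≈720 days) ✗ → not eligible.
Parking Benefit — status contractor ✗ (excluded) → not eligible.
Volunteer Time Off — service 71 days < 18 months (≈540 days) ✗ → not eligible.
Long-Term Disability — service 71 days < 90 days ✗ → not eligible.
Medical Plan — status contractor ✗ (requires full-time or part-time) → not eligible.
AD&D Coverage — service 71 days ≥ 45 days ✓; 20 hrs/wk < 40 ✗ → not eligible.

Professional Development Fund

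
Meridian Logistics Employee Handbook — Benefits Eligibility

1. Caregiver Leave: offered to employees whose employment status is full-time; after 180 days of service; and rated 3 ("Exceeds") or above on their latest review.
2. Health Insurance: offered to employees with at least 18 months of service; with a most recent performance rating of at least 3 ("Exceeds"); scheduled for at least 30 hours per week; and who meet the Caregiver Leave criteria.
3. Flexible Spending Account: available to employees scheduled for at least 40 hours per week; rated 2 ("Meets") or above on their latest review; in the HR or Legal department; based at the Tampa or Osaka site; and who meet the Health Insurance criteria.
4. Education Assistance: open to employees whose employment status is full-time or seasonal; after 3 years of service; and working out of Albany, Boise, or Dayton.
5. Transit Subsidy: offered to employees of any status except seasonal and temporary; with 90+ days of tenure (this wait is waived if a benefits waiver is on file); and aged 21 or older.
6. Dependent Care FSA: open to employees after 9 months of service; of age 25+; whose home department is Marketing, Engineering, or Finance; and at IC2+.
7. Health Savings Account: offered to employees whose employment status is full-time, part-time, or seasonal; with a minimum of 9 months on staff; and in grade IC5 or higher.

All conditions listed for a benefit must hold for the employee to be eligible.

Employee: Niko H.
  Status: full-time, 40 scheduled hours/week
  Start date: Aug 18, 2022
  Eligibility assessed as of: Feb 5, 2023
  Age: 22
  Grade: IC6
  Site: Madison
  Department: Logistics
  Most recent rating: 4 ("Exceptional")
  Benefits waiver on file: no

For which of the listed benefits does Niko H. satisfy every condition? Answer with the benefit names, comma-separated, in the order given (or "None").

Service from Aug 18, 2022 to Feb 5, 2023: 171 days.
Caregiver Leave — status full-time ✓; service 171 days < 180 days ✗ → not eligible.
Health Insurance — service 171 days < 18 months (≈540 days) ✗ → not eligible.
Flexible Spending Account — 40 hrs/wk ≥ 40 ✓; rating 4 ≥ 2 ✓; dept Logistics ✗ → not eligible.
Education Assistance — status full-time ✓; service 171 days < 3 years (≈1095 days) ✗ → not eligible.
Transit Subsidy — status full-time ✓ (not excluded); no waiver, service 171 days ≥ 90 days ✓; age 22 ≥ 21 ✓ → eligible.
Dependent Care FSA — service 171 days < 9 months (≈270 days) ✗ → not eligible.
Health Savings Account — status full-time ✓; service 171 days < 9 months (≈270 days) ✗ → not eligible.

Transit Subsidy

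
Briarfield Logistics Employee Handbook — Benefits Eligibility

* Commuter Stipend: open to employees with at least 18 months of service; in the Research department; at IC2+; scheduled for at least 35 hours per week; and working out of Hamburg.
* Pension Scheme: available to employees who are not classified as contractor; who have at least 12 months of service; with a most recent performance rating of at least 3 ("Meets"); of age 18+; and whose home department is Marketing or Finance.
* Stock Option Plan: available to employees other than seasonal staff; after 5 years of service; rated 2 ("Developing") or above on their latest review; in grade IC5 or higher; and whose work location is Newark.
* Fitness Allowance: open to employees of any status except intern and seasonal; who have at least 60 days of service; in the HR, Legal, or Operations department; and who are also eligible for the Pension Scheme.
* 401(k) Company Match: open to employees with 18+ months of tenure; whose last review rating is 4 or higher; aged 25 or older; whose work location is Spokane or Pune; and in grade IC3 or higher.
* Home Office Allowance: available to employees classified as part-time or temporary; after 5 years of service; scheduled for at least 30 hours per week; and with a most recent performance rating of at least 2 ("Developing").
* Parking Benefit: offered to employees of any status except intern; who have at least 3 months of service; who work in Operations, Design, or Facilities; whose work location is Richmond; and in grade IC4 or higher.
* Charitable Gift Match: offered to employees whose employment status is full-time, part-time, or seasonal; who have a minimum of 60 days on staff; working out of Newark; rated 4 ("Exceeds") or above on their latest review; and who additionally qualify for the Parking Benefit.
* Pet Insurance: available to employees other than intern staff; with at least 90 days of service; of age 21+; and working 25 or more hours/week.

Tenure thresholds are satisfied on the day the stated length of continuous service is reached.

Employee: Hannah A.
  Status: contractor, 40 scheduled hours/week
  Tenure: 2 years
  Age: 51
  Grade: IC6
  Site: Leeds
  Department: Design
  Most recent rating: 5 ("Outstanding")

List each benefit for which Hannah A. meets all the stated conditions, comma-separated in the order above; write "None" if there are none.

Pet Insurance

Commuter Stipend — service 2 years ≥ 18 months (≈540 days) ✓; dept Design ✗ → not eligible.
Pension Scheme — status contractor ✗ (excluded) → not eligible.
Stock Option Plan — status contractor ✓ (not excluded); service 2 years < 5 years ✗ → not eligible.
Fitness Allowance — status contractor ✓ (not excluded); service 2 years ≥ 60 days ✓; dept Design ✗ → not eligible.
401(k) Company Match — service 2 years ≥ 18 months (≈540 days) ✓; rating 5 ≥ 4 ✓; age 51 ≥ 25 ✓; site Leeds ✗ (not Spokane or Pune) → not eligible.
Home Office Allowance — status contractor ✗ (requires part-time or temporary) → not eligible.
Parking Benefit — status contractor ✓ (not excluded); service 2 years ≥ 3 months (≈90 days) ✓; dept Design ✓; site Leeds ✗ (not Richmond) → not eligible.
Charitable Gift Match — status contractor ✗ (requires full-time, part-time, or seasonal) → not eligible.
Pet Insurance — status contractor ✓ (not excluded); service 2 years ≥ 90 days ✓; age 51 ≥ 21 ✓; 40 hrs/wk ≥ 25 ✓ → eligible.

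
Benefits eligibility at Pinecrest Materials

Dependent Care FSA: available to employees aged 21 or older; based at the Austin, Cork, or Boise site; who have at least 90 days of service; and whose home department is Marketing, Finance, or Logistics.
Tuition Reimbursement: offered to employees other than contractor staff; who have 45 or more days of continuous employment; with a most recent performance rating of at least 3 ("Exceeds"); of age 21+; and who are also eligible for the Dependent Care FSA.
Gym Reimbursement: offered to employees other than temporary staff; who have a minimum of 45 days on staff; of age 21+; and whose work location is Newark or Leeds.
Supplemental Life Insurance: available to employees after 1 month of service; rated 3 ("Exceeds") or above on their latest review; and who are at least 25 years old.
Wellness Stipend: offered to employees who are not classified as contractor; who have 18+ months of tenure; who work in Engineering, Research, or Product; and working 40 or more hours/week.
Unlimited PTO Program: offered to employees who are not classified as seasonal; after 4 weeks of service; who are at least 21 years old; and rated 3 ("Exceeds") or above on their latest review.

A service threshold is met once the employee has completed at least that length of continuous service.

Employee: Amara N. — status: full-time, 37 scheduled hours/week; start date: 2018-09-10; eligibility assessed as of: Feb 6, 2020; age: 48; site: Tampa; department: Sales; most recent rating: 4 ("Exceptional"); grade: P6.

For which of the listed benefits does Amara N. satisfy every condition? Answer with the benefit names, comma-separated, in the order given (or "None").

Supplemental Life Insurance, Unlimited PTO Program

Service from 2018-09-10 to Feb 6, 2020: 514 days.
Dependent Care FSA — age 48 ≥ 21 ✓; site Tampa ✗ (not Austin, Cork, or Boise) → not eligible.
Tuition Reimbursement — status full-time ✓ (not excluded); service 514 days ≥ 45 days ✓; rating 4 ≥ 3 ✓; age 48 ≥ 21 ✓; not eligible for Dependent Care FSA ✗ → not eligible.
Gym Reimbursement — status full-time ✓ (not excluded); service 514 days ≥ 45 days ✓; age 48 ≥ 21 ✓; site Tampa ✗ (not Newark or Leeds) → not eligible.
Supplemental Life Insurance — service 514 days ≥ 1 month (≈30 days) ✓; rating 4 ≥ 3 ✓; age 48 ≥ 25 ✓ → eligible.
Wellness Stipend — status full-time ✓ (not excluded); service 514 days < 18 months (≈540 days) ✗ → not eligible.
Unlimited PTO Program — status full-time ✓ (not excluded); service 514 days ≥ 4 weeks (≈28 days) ✓; age 48 ≥ 21 ✓; rating 4 ≥ 3 ✓ → eligible.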